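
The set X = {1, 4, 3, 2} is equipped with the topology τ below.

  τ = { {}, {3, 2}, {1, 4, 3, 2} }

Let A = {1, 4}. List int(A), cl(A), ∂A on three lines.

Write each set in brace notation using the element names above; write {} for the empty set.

U open, U⊆A: {}. int(A) = ⋃ = {}
X∖A={3, 2}, int(X∖A)={3, 2}, hence cl(A)={1, 4}
∂A: remove int from cl → {1, 4}

int(A) = {}
cl(A)  = {1, 4}
∂A     = {1, 4}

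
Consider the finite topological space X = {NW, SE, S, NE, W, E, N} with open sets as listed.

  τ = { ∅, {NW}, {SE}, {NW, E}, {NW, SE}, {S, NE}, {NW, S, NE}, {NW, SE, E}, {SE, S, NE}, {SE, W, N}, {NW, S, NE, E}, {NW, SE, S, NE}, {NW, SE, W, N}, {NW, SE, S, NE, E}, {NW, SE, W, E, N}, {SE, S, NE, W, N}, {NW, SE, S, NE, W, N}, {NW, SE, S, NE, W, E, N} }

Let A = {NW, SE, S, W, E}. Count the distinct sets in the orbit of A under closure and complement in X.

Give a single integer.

8

cl via duality: int({NE, N}) = ∅, so X∖∅ = {NW, SE, S, NE, W, E, N}
Write k for closure, c for complement:
  1. A     = {NW, SE, S, W, E}
  2. kA    = {NW, SE, S, NE, W, E, N}
  3. cA    = {NE, N}
  4. ckA   = ∅
  5. kcA   = {S, NE, W, N}
  6. ckcA  = {NW, SE, E}
  7. kckcA = {NW, SE, W, E, N}
  8. ckckcA = {S, NE}
applying k or c yields no new set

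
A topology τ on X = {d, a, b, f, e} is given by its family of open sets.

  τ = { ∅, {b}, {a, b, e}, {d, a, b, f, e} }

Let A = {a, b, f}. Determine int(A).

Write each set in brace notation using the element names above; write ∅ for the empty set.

interior: largest open inside A is {b} (from ∅, {b})

{b}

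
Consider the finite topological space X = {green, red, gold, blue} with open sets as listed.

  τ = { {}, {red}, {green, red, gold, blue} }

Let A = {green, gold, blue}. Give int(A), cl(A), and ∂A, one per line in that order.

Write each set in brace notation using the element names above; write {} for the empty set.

opens ⊆ A: {}; union → int = {}
complement {red}; its interior {red}; cl(A) = X∖{red} = {green, gold, blue}
boundary = {green, gold, blue} ∖ {} = {green, gold, blue}

int(A) = {}
cl(A)  = {green, gold, blue}
∂A     = {green, gold, blue}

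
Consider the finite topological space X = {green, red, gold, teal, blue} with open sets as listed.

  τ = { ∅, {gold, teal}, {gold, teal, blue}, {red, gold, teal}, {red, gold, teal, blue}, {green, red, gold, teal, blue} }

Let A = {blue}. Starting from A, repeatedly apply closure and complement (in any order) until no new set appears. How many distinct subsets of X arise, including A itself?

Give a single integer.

closure: X∖int(X∖A) = X∖{red, gold, teal} = {green, blue}
Let k=closure and c=complement:
  1. A     = {blue}
  2. kA    = {green, blue}
  3. cA    = {green, red, gold, teal}
  4. ckA   = {red, gold, teal}
  5. kcA   = {green, red, gold, teal, blue}
  6. ckcA  = ∅
— saturated at 6

6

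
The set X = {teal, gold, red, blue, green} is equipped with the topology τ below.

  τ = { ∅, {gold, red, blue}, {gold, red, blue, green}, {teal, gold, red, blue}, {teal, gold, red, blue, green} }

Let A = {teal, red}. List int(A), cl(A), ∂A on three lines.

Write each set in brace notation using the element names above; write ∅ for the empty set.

int(A) = ∅
cl(A)  = {teal, gold, red, blue, green}
∂A     = {teal, gold, red, blue, green}

open subsets of A: ∅; so int(A) = ∅
closure: X∖int(X∖A) = X∖∅ = {teal, gold, red, blue, green}
∂A = {teal, gold, red, blue, green} minus ∅ = {teal, gold, red, blue, green}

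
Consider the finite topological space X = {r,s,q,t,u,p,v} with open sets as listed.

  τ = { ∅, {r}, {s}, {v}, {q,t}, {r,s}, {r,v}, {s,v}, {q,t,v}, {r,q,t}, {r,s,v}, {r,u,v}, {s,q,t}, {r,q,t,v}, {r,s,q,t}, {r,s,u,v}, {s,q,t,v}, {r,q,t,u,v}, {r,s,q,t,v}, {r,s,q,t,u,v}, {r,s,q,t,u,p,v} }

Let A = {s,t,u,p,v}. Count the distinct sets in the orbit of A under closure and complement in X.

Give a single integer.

cl via duality: int({r,q}) = {r}, so X∖{r} = {s,q,t,u,p,v}
Write k for closure, c for complement:
  1. A     = {s,t,u,p,v}
  2. kA    = {s,q,t,u,p,v}
  3. cA    = {r,q}
  4. ckA   = {r}
  5. kcA   = {r,q,t,u,p}
  6. kckA  = {r,u,p}
  7. ckcA  = {s,v}
  8. ckckA = {s,q,t,v}
  9. kckcA = {s,u,p,v}
  10. ckckcA = {r,q,t}
applying k or c yields no new set

10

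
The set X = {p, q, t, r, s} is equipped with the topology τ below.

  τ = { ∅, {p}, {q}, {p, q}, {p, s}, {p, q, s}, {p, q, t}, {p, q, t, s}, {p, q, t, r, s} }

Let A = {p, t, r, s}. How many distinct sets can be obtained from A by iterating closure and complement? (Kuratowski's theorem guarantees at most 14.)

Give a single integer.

4

closure: X∖int(X∖A) = X∖{q} = {p, t, r, s}
Let k=closure and c=complement:
  1. A     = {p, t, r, s}
  2. cA    = {q}
  3. kcA   = {q, t, r}
  4. ckcA  = {p, s}
— saturated at 4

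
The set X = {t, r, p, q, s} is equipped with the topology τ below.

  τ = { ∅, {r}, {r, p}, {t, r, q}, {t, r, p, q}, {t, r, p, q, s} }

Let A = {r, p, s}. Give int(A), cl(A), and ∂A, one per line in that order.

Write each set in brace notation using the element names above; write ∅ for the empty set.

int(A) = {r, p}
cl(A)  = {t, r, p, q, s}
∂A     = {t, q, s}

U open, U⊆A: ∅, {r}, {r, p}. int(A) = ⋃ = {r, p}
X∖A={t, q}, int(X∖A)=∅, hence cl(A)={t, r, p, q, s}
∂A: remove int from cl → {t, q, s}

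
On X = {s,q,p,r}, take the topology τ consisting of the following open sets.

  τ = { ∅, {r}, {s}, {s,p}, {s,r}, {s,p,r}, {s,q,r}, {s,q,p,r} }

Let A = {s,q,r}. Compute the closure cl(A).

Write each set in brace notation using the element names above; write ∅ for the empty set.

{s,q,p,r}

complement {p}; its interior ∅; cl(A) = X∖∅ = {s,q,p,r}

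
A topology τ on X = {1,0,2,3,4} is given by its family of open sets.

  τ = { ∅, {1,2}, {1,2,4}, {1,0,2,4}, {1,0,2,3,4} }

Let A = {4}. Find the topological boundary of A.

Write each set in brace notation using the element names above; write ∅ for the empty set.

{0,3,4}

opens ⊆ A: ∅; union → int = ∅
complement {1,0,2,3}; its interior {1,2}; cl(A) = X∖{1,2} = {0,3,4}
boundary = {0,3,4} ∖ ∅ = {0,3,4}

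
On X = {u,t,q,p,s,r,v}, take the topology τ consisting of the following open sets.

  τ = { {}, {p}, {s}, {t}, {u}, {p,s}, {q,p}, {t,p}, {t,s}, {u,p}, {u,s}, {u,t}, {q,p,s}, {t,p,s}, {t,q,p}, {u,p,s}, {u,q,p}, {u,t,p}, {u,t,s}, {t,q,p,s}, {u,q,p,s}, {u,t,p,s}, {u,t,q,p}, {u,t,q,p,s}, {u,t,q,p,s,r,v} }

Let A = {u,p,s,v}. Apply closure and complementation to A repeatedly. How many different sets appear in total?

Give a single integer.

8

cl via duality: int({t,q,r}) = {t}, so X∖{t} = {u,q,p,s,r,v}
Write k for closure, c for complement:
  1. A     = {u,p,s,v}
  2. kA    = {u,q,p,s,r,v}
  3. cA    = {t,q,r}
  4. ckA   = {t}
  5. kcA   = {t,q,r,v}
  6. kckA  = {t,r,v}
  7. ckcA  = {u,p,s}
  8. ckckA = {u,q,p,s}
applying k or c yields no new set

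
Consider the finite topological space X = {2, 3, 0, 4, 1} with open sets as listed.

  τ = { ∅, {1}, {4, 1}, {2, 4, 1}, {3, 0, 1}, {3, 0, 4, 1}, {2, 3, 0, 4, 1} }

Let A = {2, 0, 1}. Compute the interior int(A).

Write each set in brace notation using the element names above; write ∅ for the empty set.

U open, U⊆A: ∅, {1}. int(A) = ⋃ = {1}

{1}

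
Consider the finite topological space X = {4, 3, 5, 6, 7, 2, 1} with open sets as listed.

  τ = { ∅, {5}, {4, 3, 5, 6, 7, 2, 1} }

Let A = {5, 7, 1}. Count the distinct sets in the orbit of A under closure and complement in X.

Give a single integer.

closure: X∖int(X∖A) = X∖∅ = {4, 3, 5, 6, 7, 2, 1}
Let k=closure and c=complement:
  1. A     = {5, 7, 1}
  2. kA    = {4, 3, 5, 6, 7, 2, 1}
  3. cA    = {4, 3, 6, 2}
  4. ckA   = ∅
  5. kcA   = {4, 3, 6, 7, 2, 1}
  6. ckcA  = {5}
— saturated at 6

6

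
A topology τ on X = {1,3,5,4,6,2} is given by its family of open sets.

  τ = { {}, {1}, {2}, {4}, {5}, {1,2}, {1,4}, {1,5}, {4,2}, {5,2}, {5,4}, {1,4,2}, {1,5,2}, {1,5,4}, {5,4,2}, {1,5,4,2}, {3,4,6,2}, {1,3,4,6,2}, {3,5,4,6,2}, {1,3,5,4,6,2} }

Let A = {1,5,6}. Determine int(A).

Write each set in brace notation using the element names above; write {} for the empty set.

{1,5}

interior: largest open inside A is {1,5} (from {}, {1}, {5}, {1,5})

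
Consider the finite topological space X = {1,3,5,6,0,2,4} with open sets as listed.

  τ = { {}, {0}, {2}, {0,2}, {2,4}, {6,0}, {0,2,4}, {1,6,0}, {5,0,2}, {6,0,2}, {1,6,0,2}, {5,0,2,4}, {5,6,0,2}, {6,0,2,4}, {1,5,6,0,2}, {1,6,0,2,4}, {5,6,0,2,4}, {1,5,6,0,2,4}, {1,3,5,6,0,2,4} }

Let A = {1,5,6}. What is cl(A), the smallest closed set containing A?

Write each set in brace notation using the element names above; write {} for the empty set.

{1,3,5,6}

cl via duality: int({3,0,2,4}) = {0,2,4}, so X∖{0,2,4} = {1,3,5,6}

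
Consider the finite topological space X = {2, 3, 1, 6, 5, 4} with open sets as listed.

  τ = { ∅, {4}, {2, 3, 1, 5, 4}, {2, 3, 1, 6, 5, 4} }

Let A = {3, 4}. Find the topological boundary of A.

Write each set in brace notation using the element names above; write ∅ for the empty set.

{2, 3, 1, 6, 5}

open subsets of A: ∅, {4}; so int(A) = {4}
closure: X∖int(X∖A) = X∖∅ = {2, 3, 1, 6, 5, 4}
∂A = {2, 3, 1, 6, 5, 4} minus {4} = {2, 3, 1, 6, 5}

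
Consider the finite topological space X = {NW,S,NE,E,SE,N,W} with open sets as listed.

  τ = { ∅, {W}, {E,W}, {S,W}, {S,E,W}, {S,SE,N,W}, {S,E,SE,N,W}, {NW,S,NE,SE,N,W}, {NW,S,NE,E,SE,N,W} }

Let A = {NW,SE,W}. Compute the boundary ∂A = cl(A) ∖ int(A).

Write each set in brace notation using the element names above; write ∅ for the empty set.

opens ⊆ A: ∅, {W}; union → int = {W}
complement {S,NE,E,N}; its interior ∅; cl(A) = X∖∅ = {NW,S,NE,E,SE,N,W}
boundary = {NW,S,NE,E,SE,N,W} ∖ {W} = {NW,S,NE,E,SE,N}

{NW,S,NE,E,SE,N}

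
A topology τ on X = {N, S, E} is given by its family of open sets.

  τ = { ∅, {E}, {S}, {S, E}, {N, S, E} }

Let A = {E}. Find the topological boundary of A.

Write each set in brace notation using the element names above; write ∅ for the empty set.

opens ⊆ A: ∅, {E}; union → int = {E}
complement {N, S}; its interior {S}; cl(A) = X∖{S} = {N, E}
boundary = {N, E} ∖ {E} = {N}

{N}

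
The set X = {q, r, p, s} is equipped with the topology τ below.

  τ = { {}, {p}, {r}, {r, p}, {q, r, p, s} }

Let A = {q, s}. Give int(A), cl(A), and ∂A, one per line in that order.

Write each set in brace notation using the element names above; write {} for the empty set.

U open, U⊆A: {}. int(A) = ⋃ = {}
X∖A={r, p}, int(X∖A)={r, p}, hence cl(A)={q, s}
∂A: remove int from cl → {q, s}

int(A) = {}
cl(A)  = {q, s}
∂A     = {q, s}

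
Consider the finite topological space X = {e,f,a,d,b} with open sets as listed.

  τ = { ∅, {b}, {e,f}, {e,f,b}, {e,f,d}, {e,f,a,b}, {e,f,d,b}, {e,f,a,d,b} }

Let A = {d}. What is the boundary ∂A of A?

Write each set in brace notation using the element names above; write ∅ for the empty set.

{d}

U open, U⊆A: ∅. int(A) = ⋃ = ∅
X∖A={e,f,a,b}, int(X∖A)={e,f,a,b}, hence cl(A)={d}
∂A: remove int from cl → {d}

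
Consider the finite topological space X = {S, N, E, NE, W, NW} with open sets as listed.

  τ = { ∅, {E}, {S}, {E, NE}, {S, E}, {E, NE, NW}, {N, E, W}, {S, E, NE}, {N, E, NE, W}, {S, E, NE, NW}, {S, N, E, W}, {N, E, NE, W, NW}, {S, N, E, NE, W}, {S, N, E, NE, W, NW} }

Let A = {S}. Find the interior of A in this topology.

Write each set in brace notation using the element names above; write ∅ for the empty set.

opens ⊆ A: ∅, {S}; union → int = {S}

{S}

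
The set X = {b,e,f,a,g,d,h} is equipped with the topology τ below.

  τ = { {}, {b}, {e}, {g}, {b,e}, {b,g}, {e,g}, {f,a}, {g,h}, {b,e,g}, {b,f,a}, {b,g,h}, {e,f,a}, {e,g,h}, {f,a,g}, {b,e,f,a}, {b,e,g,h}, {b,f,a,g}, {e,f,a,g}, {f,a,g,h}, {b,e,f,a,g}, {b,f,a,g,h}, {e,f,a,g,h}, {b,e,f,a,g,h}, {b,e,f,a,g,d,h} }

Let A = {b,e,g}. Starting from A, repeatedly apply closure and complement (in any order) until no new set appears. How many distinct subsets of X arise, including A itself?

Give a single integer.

6

X∖A={f,a,d,h}, int(X∖A)={f,a}, hence cl(A)={b,e,g,d,h}
Orbit (k=closure, c=complement):
  1. A     = {b,e,g}
  2. kA    = {b,e,g,d,h}
  3. cA    = {f,a,d,h}
  4. ckA   = {f,a}
  5. kckA  = {f,a,d}
  6. ckckA = {b,e,g,h}
(closed under both — stop)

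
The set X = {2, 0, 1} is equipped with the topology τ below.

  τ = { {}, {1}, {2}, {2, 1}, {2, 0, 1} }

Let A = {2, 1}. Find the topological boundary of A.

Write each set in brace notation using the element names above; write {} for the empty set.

opens ⊆ A: {}, {2}, {1}, {2, 1}; union → int = {2, 1}
complement {0}; its interior {}; cl(A) = X∖{} = {2, 0, 1}
boundary = {2, 0, 1} ∖ {2, 1} = {0}

{0}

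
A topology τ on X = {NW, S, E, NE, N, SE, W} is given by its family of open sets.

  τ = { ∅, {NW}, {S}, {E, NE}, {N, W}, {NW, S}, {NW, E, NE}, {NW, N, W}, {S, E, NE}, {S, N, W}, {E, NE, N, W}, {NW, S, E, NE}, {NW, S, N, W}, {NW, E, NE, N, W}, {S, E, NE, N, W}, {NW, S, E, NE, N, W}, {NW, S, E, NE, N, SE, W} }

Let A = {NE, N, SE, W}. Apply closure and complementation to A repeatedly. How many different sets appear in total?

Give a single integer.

cl via duality: int({NW, S, E}) = {NW, S}, so X∖{NW, S} = {E, NE, N, SE, W}
Write k for closure, c for complement:
  1. A     = {NE, N, SE, W}
  2. kA    = {E, NE, N, SE, W}
  3. cA    = {NW, S, E}
  4. ckA   = {NW, S}
  5. kcA   = {NW, S, E, NE, SE}
  6. kckA  = {NW, S, SE}
  7. ckcA  = {N, W}
  8. ckckA = {E, NE, N, W}
  9. kckcA = {N, SE, W}
  10. ckckcA = {NW, S, E, NE}
applying k or c yields no new set

10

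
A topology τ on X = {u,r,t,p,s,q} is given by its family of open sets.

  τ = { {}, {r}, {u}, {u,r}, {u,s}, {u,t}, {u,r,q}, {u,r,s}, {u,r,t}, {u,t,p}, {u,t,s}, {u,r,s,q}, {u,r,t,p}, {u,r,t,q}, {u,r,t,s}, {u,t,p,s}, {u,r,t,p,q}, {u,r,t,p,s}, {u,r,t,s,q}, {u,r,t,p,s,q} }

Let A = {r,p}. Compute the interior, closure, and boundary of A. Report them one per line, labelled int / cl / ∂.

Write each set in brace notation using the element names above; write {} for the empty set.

opens ⊆ A: {}, {r}; union → int = {r}
complement {u,t,s,q}; its interior {u,t,s}; cl(A) = X∖{u,t,s} = {r,p,q}
boundary = {r,p,q} ∖ {r} = {p,q}

int(A) = {r}
cl(A)  = {r,p,q}
∂A     = {p,q}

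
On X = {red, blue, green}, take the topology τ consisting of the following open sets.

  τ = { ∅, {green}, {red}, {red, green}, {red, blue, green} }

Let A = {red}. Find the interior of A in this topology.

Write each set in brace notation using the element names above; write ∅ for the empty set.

{red}

interior: largest open inside A is {red} (from ∅, {red})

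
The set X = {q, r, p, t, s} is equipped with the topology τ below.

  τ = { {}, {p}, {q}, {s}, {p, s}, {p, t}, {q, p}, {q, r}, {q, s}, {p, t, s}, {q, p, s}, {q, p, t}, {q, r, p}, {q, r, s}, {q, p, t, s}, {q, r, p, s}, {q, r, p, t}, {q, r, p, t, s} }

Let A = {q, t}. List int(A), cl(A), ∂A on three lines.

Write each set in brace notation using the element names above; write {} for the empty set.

int(A) = {q}
cl(A)  = {q, r, t}
∂A     = {r, t}

opens ⊆ A: {}, {q}; union → int = {q}
complement {r, p, s}; its interior {p, s}; cl(A) = X∖{p, s} = {q, r, t}
boundary = {q, r, t} ∖ {q} = {r, t}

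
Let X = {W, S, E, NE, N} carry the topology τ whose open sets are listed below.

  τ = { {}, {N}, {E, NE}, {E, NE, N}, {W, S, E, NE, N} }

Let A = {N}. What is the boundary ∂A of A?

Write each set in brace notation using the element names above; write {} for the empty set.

{W, S}

interior: largest open inside A is {N} (from {}, {N})
cl via duality: int({W, S, E, NE}) = {E, NE}, so X∖{E, NE} = {W, S, N}
cl∖int = {W, S}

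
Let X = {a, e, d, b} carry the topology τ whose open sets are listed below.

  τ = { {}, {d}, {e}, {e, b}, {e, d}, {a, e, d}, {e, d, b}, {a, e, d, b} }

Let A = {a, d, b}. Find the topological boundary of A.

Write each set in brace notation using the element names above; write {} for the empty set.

{a, b}

open subsets of A: {}, {d}; so int(A) = {d}
closure: X∖int(X∖A) = X∖{e} = {a, d, b}
∂A = {a, d, b} minus {d} = {a, b}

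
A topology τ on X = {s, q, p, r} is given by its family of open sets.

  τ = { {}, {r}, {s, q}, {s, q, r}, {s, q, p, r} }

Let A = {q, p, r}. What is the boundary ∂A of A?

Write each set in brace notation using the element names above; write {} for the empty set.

interior: largest open inside A is {r} (from {}, {r})
cl via duality: int({s}) = {}, so X∖{} = {s, q, p, r}
cl∖int = {s, q, p}

{s, q, p}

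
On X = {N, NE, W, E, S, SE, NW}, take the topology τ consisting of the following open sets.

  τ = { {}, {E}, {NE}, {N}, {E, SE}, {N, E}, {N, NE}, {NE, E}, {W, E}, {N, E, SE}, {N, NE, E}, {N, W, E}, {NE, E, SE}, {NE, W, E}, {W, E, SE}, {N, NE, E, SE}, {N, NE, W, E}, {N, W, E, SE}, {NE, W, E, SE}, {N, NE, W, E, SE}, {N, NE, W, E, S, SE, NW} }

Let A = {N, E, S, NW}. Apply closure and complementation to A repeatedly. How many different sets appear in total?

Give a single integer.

X∖A={NE, W, SE}, int(X∖A)={NE}, hence cl(A)={N, W, E, S, SE, NW}
Orbit (k=closure, c=complement):
  1. A     = {N, E, S, NW}
  2. kA    = {N, W, E, S, SE, NW}
  3. cA    = {NE, W, SE}
  4. ckA   = {NE}
  5. kcA   = {NE, W, S, SE, NW}
  6. kckA  = {NE, S, NW}
  7. ckcA  = {N, E}
  8. ckckA = {N, W, E, SE}
(closed under both — stop)

8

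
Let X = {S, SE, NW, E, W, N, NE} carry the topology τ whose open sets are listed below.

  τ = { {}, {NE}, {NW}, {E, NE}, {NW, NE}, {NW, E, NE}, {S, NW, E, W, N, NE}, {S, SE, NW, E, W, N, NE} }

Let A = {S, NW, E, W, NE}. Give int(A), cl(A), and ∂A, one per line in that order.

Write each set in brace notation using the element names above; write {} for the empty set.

int(A) = {NW, E, NE}
cl(A)  = {S, SE, NW, E, W, N, NE}
∂A     = {S, SE, W, N}

interior: largest open inside A is {NW, E, NE} (from {}, {NW}, {NE}, {NW, NE}, {E, NE}, {NW, E, NE})
cl via duality: int({SE, N}) = {}, so X∖{} = {S, SE, NW, E, W, N, NE}
cl∖int = {S, SE, W, N}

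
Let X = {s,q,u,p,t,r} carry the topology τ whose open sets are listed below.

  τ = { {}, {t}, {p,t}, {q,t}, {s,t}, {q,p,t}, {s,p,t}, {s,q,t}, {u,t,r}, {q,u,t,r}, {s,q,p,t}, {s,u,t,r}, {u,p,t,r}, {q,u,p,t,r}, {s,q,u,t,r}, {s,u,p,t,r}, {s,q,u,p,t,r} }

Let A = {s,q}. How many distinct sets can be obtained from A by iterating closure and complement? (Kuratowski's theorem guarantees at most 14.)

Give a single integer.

4

X∖A={u,p,t,r}, int(X∖A)={u,p,t,r}, hence cl(A)={s,q}
Orbit (k=closure, c=complement):
  1. A     = {s,q}
  2. cA    = {u,p,t,r}
  3. kcA   = {s,q,u,p,t,r}
  4. ckcA  = {}
(closed under both — stop)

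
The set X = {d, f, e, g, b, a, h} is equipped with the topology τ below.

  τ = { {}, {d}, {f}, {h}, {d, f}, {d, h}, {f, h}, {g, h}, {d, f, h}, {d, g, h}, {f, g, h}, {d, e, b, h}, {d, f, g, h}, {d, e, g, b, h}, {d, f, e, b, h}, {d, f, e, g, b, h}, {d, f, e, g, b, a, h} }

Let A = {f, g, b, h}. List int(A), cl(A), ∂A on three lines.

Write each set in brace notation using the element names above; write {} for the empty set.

open subsets of A: {}, {f}, {h}, {g, h}, {f, h}, {f, g, h}; so int(A) = {f, g, h}
closure: X∖int(X∖A) = X∖{d} = {f, e, g, b, a, h}
∂A = {f, e, g, b, a, h} minus {f, g, h} = {e, b, a}

int(A) = {f, g, h}
cl(A)  = {f, e, g, b, a, h}
∂A     = {e, b, a}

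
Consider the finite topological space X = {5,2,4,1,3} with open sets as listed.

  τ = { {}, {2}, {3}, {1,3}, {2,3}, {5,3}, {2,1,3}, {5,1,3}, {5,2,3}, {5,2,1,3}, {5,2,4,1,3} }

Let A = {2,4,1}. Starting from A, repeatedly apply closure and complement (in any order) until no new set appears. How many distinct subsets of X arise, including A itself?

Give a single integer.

6

closure: X∖int(X∖A) = X∖{5,3} = {2,4,1}
Let k=closure and c=complement:
  1. A     = {2,4,1}
  2. cA    = {5,3}
  3. kcA   = {5,4,1,3}
  4. ckcA  = {2}
  5. kckcA = {2,4}
  6. ckckcA = {5,1,3}
— saturated at 6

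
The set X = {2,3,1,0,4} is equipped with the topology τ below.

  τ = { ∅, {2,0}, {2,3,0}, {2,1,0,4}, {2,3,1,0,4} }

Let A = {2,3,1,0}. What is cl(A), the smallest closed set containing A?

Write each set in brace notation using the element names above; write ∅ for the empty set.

X∖A={4}, int(X∖A)=∅, hence cl(A)={2,3,1,0,4}

{2,3,1,0,4}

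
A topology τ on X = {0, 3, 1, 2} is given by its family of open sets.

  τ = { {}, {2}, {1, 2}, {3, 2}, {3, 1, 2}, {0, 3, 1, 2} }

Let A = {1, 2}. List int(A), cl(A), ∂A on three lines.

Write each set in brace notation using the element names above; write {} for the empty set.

opens ⊆ A: {}, {2}, {1, 2}; union → int = {1, 2}
complement {0, 3}; its interior {}; cl(A) = X∖{} = {0, 3, 1, 2}
boundary = {0, 3, 1, 2} ∖ {1, 2} = {0, 3}

int(A) = {1, 2}
cl(A)  = {0, 3, 1, 2}
∂A     = {0, 3}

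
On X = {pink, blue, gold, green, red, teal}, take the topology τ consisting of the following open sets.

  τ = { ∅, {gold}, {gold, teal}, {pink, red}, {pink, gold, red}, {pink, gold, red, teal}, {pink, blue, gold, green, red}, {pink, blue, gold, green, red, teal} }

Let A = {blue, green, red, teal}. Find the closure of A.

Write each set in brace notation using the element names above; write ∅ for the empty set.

cl via duality: int({pink, gold}) = {gold}, so X∖{gold} = {pink, blue, green, red, teal}

{pink, blue, green, red, teal}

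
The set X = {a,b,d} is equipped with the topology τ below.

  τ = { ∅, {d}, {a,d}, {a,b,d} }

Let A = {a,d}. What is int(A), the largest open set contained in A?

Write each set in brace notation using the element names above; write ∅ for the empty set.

interior: largest open inside A is {a,d} (from ∅, {d}, {a,d})

{a,d}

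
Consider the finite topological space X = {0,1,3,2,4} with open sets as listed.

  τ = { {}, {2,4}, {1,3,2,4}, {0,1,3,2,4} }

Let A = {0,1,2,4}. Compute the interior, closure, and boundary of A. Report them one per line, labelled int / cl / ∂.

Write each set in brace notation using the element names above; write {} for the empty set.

int(A) = {2,4}
cl(A)  = {0,1,3,2,4}
∂A     = {0,1,3}

interior: largest open inside A is {2,4} (from {}, {2,4})
cl via duality: int({3}) = {}, so X∖{} = {0,1,3,2,4}
cl∖int = {0,1,3}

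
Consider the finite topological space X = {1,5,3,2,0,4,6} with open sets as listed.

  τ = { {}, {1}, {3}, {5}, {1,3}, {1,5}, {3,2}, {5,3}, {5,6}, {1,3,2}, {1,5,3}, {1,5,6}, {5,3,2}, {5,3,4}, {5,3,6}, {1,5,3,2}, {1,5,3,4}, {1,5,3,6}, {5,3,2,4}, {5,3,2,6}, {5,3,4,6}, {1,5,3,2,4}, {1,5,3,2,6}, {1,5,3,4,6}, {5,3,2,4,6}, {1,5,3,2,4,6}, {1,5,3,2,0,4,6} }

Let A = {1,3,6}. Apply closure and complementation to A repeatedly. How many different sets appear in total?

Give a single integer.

10

complement {5,2,0,4}; its interior {5}; cl(A) = X∖{5} = {1,3,2,0,4,6}
With k = closure, c = complement:
  1. A     = {1,3,6}
  2. kA    = {1,3,2,0,4,6}
  3. cA    = {5,2,0,4}
  4. ckA   = {5}
  5. kcA   = {5,2,0,4,6}
  6. kckA  = {5,0,4,6}
  7. ckcA  = {1,3}
  8. ckckA = {1,3,2}
  9. kckcA = {1,3,2,0,4}
  10. ckckcA = {5,6}
k, c of each give nothing new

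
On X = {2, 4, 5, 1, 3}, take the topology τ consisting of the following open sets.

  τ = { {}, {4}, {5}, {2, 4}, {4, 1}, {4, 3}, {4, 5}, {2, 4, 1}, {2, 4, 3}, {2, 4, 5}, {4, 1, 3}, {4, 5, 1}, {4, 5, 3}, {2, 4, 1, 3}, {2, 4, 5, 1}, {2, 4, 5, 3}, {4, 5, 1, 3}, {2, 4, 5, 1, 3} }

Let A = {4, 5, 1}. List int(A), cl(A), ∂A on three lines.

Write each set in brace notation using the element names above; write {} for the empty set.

int(A) = {4, 5, 1}
cl(A)  = {2, 4, 5, 1, 3}
∂A     = {2, 3}

U open, U⊆A: {}, {4}, {5}, {4, 1}, {4, 5}, {4, 5, 1}. int(A) = ⋃ = {4, 5, 1}
X∖A={2, 3}, int(X∖A)={}, hence cl(A)={2, 4, 5, 1, 3}
∂A: remove int from cl → {2, 3}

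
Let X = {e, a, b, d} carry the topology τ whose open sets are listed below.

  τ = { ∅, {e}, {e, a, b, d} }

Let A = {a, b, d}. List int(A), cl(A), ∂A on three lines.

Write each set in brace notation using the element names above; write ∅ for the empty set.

int(A) = ∅
cl(A)  = {a, b, d}
∂A     = {a, b, d}

opens ⊆ A: ∅; union → int = ∅
complement {e}; its interior {e}; cl(A) = X∖{e} = {a, b, d}
boundary = {a, b, d} ∖ ∅ = {a, b, d}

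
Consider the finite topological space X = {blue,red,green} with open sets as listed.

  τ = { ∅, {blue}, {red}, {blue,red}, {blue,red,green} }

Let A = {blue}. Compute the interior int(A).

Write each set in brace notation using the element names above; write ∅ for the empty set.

open subsets of A: ∅, {blue}; so int(A) = {blue}

{blue}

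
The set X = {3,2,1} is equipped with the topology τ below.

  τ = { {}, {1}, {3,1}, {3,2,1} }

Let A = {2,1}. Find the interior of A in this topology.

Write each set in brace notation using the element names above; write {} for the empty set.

{1}

open subsets of A: {}, {1}; so int(A) = {1}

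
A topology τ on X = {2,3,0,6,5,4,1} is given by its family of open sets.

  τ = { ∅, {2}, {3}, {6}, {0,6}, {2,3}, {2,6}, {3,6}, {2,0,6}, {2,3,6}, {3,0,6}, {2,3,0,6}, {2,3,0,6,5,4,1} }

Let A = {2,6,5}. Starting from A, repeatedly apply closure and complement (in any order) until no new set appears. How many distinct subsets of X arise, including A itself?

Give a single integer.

8

complement {3,0,4,1}; its interior {3}; cl(A) = X∖{3} = {2,0,6,5,4,1}
With k = closure, c = complement:
  1. A     = {2,6,5}
  2. kA    = {2,0,6,5,4,1}
  3. cA    = {3,0,4,1}
  4. ckA   = {3}
  5. kcA   = {3,0,5,4,1}
  6. kckA  = {3,5,4,1}
  7. ckcA  = {2,6}
  8. ckckA = {2,0,6}
k, c of each give nothing new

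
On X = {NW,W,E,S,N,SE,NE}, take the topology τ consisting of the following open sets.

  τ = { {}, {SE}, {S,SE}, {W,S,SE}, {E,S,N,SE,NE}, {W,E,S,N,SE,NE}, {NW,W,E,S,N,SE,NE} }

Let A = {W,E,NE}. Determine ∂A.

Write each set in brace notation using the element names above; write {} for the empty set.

interior: largest open inside A is {} (from {})
cl via duality: int({NW,S,N,SE}) = {S,SE}, so X∖{S,SE} = {NW,W,E,N,NE}
cl∖int = {NW,W,E,N,NE}

{NW,W,E,N,NE}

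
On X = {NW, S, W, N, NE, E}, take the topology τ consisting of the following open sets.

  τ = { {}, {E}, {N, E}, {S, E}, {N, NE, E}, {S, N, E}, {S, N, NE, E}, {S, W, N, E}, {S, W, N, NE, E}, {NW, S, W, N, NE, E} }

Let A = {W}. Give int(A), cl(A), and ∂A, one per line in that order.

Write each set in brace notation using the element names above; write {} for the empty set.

opens ⊆ A: {}; union → int = {}
complement {NW, S, N, NE, E}; its interior {S, N, NE, E}; cl(A) = X∖{S, N, NE, E} = {NW, W}
boundary = {NW, W} ∖ {} = {NW, W}

int(A) = {}
cl(A)  = {NW, W}
∂A     = {NW, W}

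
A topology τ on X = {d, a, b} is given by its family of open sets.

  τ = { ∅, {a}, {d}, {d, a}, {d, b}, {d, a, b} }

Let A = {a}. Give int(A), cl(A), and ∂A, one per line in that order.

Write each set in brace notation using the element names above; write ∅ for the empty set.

open subsets of A: ∅, {a}; so int(A) = {a}
closure: X∖int(X∖A) = X∖{d, b} = {a}
∂A = {a} minus {a} = ∅

int(A) = {a}
cl(A)  = {a}
∂A     = ∅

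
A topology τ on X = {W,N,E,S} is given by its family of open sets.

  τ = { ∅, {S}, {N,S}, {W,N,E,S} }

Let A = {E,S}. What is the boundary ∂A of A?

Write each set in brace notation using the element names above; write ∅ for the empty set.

opens ⊆ A: ∅, {S}; union → int = {S}
complement {W,N}; its interior ∅; cl(A) = X∖∅ = {W,N,E,S}
boundary = {W,N,E,S} ∖ {S} = {W,N,E}

{W,N,E}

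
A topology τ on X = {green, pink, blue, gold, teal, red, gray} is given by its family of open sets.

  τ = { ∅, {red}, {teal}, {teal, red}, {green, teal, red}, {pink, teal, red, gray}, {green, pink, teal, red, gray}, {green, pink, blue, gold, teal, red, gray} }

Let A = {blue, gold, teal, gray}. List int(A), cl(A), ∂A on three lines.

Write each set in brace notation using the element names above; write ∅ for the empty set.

int(A) = {teal}
cl(A)  = {green, pink, blue, gold, teal, gray}
∂A     = {green, pink, blue, gold, gray}

interior: largest open inside A is {teal} (from ∅, {teal})
cl via duality: int({green, pink, red}) = {red}, so X∖{red} = {green, pink, blue, gold, teal, gray}
cl∖int = {green, pink, blue, gold, gray}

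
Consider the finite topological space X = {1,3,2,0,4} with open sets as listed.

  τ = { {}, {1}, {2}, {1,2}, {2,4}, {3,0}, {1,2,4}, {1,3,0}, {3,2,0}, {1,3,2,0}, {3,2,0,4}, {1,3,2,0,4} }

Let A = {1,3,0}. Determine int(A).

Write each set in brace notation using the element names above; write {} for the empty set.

interior: largest open inside A is {1,3,0} (from {}, {1}, {3,0}, {1,3,0})

{1,3,0}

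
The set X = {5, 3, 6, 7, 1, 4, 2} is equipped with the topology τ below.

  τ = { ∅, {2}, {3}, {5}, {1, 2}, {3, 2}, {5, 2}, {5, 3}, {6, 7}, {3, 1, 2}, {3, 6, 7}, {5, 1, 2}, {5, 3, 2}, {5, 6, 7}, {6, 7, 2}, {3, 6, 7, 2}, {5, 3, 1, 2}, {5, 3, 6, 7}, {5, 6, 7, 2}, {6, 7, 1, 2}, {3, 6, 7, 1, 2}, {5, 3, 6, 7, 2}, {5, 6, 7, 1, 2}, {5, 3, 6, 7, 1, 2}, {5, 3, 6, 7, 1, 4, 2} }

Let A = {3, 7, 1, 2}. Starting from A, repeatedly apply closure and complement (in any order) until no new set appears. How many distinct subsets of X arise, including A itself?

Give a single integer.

10

X∖A={5, 6, 4}, int(X∖A)={5}, hence cl(A)={3, 6, 7, 1, 4, 2}
Orbit (k=closure, c=complement):
  1. A     = {3, 7, 1, 2}
  2. kA    = {3, 6, 7, 1, 4, 2}
  3. cA    = {5, 6, 4}
  4. ckA   = {5}
  5. kcA   = {5, 6, 7, 4}
  6. kckA  = {5, 4}
  7. ckcA  = {3, 1, 2}
  8. ckckA = {3, 6, 7, 1, 2}
  9. kckcA = {3, 1, 4, 2}
  10. ckckcA = {5, 6, 7}
(closed under both — stop)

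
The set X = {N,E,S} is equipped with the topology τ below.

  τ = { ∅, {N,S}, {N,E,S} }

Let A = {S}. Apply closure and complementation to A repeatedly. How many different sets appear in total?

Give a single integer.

4

closure: X∖int(X∖A) = X∖∅ = {N,E,S}
Let k=closure and c=complement:
  1. A     = {S}
  2. kA    = {N,E,S}
  3. cA    = {N,E}
  4. ckA   = ∅
— saturated at 4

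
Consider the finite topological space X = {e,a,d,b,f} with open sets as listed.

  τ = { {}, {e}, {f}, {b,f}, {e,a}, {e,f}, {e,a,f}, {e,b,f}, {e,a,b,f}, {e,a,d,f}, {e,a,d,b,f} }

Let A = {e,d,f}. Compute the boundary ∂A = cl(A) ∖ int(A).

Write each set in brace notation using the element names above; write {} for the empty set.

opens ⊆ A: {}, {f}, {e}, {e,f}; union → int = {e,f}
complement {a,b}; its interior {}; cl(A) = X∖{} = {e,a,d,b,f}
boundary = {e,a,d,b,f} ∖ {e,f} = {a,d,b}

{a,d,b}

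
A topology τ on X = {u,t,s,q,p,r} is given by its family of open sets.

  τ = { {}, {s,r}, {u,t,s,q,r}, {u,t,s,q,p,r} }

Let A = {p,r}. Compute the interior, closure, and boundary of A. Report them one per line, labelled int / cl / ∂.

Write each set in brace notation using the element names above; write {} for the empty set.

interior: largest open inside A is {} (from {})
cl via duality: int({u,t,s,q}) = {}, so X∖{} = {u,t,s,q,p,r}
cl∖int = {u,t,s,q,p,r}

int(A) = {}
cl(A)  = {u,t,s,q,p,r}
∂A     = {u,t,s,q,p,r}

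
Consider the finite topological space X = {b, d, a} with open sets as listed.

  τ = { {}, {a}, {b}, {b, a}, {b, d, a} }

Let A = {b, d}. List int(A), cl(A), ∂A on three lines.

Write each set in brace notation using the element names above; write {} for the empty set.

int(A) = {b}
cl(A)  = {b, d}
∂A     = {d}

U open, U⊆A: {}, {b}. int(A) = ⋃ = {b}
X∖A={a}, int(X∖A)={a}, hence cl(A)={b, d}
∂A: remove int from cl → {d}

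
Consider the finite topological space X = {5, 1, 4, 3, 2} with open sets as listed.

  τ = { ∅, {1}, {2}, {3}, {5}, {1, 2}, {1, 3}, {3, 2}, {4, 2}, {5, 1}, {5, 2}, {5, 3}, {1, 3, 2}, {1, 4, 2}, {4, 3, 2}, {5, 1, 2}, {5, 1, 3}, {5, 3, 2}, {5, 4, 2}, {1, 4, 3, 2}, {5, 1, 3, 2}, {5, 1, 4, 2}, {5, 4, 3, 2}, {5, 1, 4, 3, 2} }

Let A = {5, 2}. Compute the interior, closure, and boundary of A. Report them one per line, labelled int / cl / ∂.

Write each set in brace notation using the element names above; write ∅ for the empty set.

int(A) = {5, 2}
cl(A)  = {5, 4, 2}
∂A     = {4}

interior: largest open inside A is {5, 2} (from ∅, {2}, {5}, {5, 2})
cl via duality: int({1, 4, 3}) = {1, 3}, so X∖{1, 3} = {5, 4, 2}
cl∖int = {4}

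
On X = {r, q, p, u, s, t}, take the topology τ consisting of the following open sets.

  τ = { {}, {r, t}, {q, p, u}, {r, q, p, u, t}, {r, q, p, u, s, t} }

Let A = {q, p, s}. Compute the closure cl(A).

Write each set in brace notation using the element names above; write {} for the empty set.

X∖A={r, u, t}, int(X∖A)={r, t}, hence cl(A)={q, p, u, s}

{q, p, u, s}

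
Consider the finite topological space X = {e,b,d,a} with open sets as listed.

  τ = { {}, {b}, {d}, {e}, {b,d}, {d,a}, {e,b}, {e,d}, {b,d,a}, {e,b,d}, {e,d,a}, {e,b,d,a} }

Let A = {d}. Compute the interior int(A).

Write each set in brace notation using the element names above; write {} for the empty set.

{d}

open subsets of A: {}, {d}; so int(A) = {d}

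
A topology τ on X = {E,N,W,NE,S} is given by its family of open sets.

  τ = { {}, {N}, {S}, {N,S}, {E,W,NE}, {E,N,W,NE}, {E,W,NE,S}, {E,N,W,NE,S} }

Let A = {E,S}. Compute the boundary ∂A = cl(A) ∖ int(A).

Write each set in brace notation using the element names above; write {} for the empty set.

{E,W,NE}

opens ⊆ A: {}, {S}; union → int = {S}
complement {N,W,NE}; its interior {N}; cl(A) = X∖{N} = {E,W,NE,S}
boundary = {E,W,NE,S} ∖ {S} = {E,W,NE}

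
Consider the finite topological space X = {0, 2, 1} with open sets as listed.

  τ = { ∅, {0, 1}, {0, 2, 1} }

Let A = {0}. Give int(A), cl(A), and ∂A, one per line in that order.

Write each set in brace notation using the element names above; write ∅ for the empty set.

int(A) = ∅
cl(A)  = {0, 2, 1}
∂A     = {0, 2, 1}

opens ⊆ A: ∅; union → int = ∅
complement {2, 1}; its interior ∅; cl(A) = X∖∅ = {0, 2, 1}
boundary = {0, 2, 1} ∖ ∅ = {0, 2, 1}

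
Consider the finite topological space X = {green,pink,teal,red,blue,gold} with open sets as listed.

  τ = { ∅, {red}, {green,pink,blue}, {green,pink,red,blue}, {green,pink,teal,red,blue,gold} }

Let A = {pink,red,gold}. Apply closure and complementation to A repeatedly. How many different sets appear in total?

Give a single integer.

cl via duality: int({green,teal,blue}) = ∅, so X∖∅ = {green,pink,teal,red,blue,gold}
Write k for closure, c for complement:
  1. A     = {pink,red,gold}
  2. kA    = {green,pink,teal,red,blue,gold}
  3. cA    = {green,teal,blue}
  4. ckA   = ∅
  5. kcA   = {green,pink,teal,blue,gold}
  6. ckcA  = {red}
  7. kckcA = {teal,red,gold}
  8. ckckcA = {green,pink,blue}
applying k or c yields no new set

8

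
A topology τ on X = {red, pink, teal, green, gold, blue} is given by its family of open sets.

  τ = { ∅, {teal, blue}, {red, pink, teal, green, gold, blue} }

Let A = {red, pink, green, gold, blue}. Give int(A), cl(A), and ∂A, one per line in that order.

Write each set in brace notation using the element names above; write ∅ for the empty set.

U open, U⊆A: ∅. int(A) = ⋃ = ∅
X∖A={teal}, int(X∖A)=∅, hence cl(A)={red, pink, teal, green, gold, blue}
∂A: remove int from cl → {red, pink, teal, green, gold, blue}

int(A) = ∅
cl(A)  = {red, pink, teal, green, gold, blue}
∂A     = {red, pink, teal, green, gold, blue}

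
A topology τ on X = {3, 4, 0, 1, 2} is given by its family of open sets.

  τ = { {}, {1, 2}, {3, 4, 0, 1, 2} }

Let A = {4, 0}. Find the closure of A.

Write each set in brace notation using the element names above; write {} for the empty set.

X∖A={3, 1, 2}, int(X∖A)={1, 2}, hence cl(A)={3, 4, 0}

{3, 4, 0}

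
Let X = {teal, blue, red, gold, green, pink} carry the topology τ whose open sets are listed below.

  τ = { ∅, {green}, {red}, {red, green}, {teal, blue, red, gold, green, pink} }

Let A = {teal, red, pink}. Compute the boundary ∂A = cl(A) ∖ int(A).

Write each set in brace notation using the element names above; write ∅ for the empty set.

U open, U⊆A: ∅, {red}. int(A) = ⋃ = {red}
X∖A={blue, gold, green}, int(X∖A)={green}, hence cl(A)={teal, blue, red, gold, pink}
∂A: remove int from cl → {teal, blue, gold, pink}

{teal, blue, gold, pink}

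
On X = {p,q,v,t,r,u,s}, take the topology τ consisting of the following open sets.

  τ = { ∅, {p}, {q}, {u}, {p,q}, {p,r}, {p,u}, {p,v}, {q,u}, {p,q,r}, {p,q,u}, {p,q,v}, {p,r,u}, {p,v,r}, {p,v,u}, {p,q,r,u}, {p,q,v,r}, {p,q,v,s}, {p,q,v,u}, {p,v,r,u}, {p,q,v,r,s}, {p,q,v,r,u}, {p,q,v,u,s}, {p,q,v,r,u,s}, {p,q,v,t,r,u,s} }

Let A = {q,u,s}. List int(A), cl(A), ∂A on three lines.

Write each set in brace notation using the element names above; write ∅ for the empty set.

opens ⊆ A: ∅, {q}, {u}, {q,u}; union → int = {q,u}
complement {p,v,t,r}; its interior {p,v,r}; cl(A) = X∖{p,v,r} = {q,t,u,s}
boundary = {q,t,u,s} ∖ {q,u} = {t,s}

int(A) = {q,u}
cl(A)  = {q,t,u,s}
∂A     = {t,s}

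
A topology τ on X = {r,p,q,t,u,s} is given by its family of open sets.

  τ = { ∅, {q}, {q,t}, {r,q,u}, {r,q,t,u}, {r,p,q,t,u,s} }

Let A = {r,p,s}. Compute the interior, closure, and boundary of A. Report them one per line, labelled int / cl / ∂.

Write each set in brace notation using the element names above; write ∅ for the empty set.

open subsets of A: ∅; so int(A) = ∅
closure: X∖int(X∖A) = X∖{q,t} = {r,p,u,s}
∂A = {r,p,u,s} minus ∅ = {r,p,u,s}

int(A) = ∅
cl(A)  = {r,p,u,s}
∂A     = {r,p,u,s}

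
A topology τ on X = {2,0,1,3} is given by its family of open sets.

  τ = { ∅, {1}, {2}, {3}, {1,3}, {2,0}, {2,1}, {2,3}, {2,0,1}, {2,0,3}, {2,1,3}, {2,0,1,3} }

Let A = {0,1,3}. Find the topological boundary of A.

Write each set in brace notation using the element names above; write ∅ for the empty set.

open subsets of A: ∅, {3}, {1}, {1,3}; so int(A) = {1,3}
closure: X∖int(X∖A) = X∖{2} = {0,1,3}
∂A = {0,1,3} minus {1,3} = {0}

{0}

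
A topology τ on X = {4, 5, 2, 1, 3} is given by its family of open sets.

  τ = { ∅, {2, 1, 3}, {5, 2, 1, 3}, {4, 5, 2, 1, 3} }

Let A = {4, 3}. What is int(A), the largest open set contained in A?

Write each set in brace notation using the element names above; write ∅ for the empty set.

∅

interior: largest open inside A is ∅ (from ∅)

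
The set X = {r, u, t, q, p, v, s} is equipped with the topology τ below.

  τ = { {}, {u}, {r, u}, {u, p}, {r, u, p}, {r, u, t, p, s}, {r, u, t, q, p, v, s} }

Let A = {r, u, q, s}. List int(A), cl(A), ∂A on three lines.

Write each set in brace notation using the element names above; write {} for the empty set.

int(A) = {r, u}
cl(A)  = {r, u, t, q, p, v, s}
∂A     = {t, q, p, v, s}

open subsets of A: {}, {u}, {r, u}; so int(A) = {r, u}
closure: X∖int(X∖A) = X∖{} = {r, u, t, q, p, v, s}
∂A = {r, u, t, q, p, v, s} minus {r, u} = {t, q, p, v, s}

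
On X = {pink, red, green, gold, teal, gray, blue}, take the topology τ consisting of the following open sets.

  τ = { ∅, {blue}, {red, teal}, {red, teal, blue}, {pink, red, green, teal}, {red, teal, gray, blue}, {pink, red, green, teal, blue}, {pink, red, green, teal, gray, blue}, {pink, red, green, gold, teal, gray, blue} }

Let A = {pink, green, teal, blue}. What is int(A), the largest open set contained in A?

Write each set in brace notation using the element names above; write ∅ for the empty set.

{blue}

open subsets of A: ∅, {blue}; so int(A) = {blue}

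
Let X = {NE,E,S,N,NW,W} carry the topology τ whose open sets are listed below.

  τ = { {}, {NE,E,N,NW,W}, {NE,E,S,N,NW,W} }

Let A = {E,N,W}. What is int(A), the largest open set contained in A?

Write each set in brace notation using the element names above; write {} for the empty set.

interior: largest open inside A is {} (from {})

{}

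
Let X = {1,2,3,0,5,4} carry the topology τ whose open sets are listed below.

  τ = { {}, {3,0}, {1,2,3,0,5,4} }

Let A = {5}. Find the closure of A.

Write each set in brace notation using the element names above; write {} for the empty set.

{1,2,5,4}

X∖A={1,2,3,0,4}, int(X∖A)={3,0}, hence cl(A)={1,2,5,4}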